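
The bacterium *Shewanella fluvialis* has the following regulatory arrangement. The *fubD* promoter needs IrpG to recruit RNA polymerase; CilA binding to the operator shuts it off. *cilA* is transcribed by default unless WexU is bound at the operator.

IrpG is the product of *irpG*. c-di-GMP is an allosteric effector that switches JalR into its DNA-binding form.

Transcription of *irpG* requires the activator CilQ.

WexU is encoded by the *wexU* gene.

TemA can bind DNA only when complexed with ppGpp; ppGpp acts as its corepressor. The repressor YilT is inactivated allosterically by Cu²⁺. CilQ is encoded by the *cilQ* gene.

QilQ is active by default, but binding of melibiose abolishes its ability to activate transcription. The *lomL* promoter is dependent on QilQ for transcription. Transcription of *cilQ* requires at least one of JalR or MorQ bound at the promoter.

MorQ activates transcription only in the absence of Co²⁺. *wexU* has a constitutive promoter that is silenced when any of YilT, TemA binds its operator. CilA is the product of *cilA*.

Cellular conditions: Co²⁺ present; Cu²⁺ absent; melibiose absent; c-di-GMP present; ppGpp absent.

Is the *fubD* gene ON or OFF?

c-di-GMP is present, so JalR is active.
Co²⁺ is present, so MorQ is inactive.
Activator JalR is present, so *cilQ* is transcribed.
So CilQ is produced and active.
No repressor is bound and CilQ is active, so *irpG* is transcribed.
So IrpG is produced and active.
Cu²⁺ is absent, so YilT is active.
ppGpp is absent, so TemA is inactive.
With repressor YilT bound, *wexU* is not transcribed.
So WexU is not produced.
With no repressor bound, *cilA* is transcribed.
So CilA is produced and active.
With repressor CilA bound, *fubD* is not transcribed.

OFF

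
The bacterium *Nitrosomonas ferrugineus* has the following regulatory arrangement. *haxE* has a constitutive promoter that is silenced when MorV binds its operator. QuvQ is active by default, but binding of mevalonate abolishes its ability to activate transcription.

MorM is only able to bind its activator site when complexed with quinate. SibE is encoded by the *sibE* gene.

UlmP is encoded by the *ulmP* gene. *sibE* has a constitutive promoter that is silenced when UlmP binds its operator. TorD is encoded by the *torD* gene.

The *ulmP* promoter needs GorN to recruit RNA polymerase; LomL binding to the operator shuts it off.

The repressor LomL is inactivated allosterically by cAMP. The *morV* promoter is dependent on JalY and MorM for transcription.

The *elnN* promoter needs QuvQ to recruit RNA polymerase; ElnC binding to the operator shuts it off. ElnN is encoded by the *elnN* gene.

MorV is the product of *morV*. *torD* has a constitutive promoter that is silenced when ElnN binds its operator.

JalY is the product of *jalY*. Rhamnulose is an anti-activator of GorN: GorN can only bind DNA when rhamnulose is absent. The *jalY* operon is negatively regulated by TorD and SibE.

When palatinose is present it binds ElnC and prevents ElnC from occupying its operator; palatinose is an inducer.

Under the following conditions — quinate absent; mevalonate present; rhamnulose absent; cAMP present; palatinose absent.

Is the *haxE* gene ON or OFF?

ON

Palatinose is absent, so ElnC is active.
Mevalonate is present, so QuvQ is inactive.
With repressor ElnC bound, *elnN* is not transcribed.
So ElnN is not produced.
With no repressor bound, *torD* is transcribed.
So TorD is produced and active.
cAMP is present, so LomL is inactive.
Rhamnulose is absent, so GorN is active.
No repressor is bound and GorN is active, so *ulmP* is transcribed.
So UlmP is produced and active.
With repressor UlmP bound, *sibE* is not transcribed.
So SibE is not produced.
With repressor TorD bound, *jalY* is not transcribed.
So JalY is not produced.
Quinate is absent, so MorM is inactive.
Required activator JalY is absent, so *morV* is not transcribed.
So MorV is not produced.
With no repressor bound, *haxE* is transcribed.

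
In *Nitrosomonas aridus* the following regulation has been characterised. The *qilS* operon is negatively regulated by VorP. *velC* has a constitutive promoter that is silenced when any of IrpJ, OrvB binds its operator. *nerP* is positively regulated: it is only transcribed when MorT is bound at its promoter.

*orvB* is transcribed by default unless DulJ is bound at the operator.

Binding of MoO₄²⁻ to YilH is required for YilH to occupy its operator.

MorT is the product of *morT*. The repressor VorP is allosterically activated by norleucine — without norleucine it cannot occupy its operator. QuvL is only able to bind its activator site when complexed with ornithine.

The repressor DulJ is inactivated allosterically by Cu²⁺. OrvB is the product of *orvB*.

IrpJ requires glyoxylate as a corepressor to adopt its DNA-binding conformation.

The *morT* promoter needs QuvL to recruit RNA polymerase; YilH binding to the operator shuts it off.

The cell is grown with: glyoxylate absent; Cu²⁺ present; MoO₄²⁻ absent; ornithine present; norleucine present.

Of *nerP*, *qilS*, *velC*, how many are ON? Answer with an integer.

Ornithine is present, so QuvL is active.
MoO₄²⁻ is absent, so YilH is inactive.
No repressor is bound and QuvL is active, so *morT* is transcribed.
So MorT is produced and active.
No repressor is bound and MorT is active, so *nerP* is transcribed.
→ *nerP* is ON.
Norleucine is present, so VorP is active.
With repressor VorP bound, *qilS* is not transcribed.
→ *qilS* is OFF.
Glyoxylate is absent, so IrpJ is inactive.
Cu²⁺ is present, so DulJ is inactive.
With no repressor bound, *orvB* is transcribed.
So OrvB is produced and active.
With repressor OrvB bound, *velC* is not transcribed.
→ *velC* is OFF.
1 of the 3 genes is transcribed.

1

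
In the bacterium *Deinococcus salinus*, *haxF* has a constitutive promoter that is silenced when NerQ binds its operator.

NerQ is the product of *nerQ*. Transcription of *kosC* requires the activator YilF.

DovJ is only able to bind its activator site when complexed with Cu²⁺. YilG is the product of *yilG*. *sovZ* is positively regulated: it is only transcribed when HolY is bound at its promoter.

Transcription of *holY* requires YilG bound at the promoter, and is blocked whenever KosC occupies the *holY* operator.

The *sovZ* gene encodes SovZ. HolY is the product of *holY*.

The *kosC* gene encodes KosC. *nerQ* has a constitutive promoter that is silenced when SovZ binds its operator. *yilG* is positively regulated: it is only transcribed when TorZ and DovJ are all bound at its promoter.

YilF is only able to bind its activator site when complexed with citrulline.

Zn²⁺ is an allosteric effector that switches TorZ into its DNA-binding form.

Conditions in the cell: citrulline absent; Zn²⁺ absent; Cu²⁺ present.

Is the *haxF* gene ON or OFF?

Citrulline is absent, so YilF is inactive.
Required activator YilF is absent, so *kosC* is not transcribed.
So KosC is not produced.
Zn²⁺ is absent, so TorZ is inactive.
Cu²⁺ is present, so DovJ is active.
Required activator TorZ is absent, so *yilG* is not transcribed.
So YilG is not produced.
Required activator YilG is absent, so *holY* is not transcribed.
So HolY is not produced.
Required activator HolY is absent, so *sovZ* is not transcribed.
So SovZ is not produced.
With no repressor bound, *nerQ* is transcribed.
So NerQ is produced and active.
With repressor NerQ bound, *haxF* is not transcribed.

OFF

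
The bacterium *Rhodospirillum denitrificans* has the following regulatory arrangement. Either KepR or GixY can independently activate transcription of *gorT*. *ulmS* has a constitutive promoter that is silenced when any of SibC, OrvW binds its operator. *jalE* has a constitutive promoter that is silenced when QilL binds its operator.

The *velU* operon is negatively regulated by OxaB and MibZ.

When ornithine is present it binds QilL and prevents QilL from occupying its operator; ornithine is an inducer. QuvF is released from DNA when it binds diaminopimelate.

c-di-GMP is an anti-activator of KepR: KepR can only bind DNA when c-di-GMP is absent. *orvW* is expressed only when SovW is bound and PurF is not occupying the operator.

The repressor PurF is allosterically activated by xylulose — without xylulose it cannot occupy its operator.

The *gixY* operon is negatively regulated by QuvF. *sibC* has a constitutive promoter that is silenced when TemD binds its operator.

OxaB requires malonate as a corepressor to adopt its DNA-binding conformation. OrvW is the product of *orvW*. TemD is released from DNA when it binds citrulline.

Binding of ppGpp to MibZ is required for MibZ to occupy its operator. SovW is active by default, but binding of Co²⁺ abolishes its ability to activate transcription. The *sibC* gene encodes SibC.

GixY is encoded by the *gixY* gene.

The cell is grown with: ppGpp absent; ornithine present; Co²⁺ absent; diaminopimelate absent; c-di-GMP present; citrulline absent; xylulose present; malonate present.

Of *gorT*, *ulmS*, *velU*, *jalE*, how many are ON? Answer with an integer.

c-di-GMP is present, so KepR is inactive.
Diaminopimelate is absent, so QuvF is active.
With repressor QuvF bound, *gixY* is not transcribed.
So GixY is not produced.
No activator is available at the *gorT* promoter, so *gorT* is not transcribed.
→ *gorT* is OFF.
Citrulline is absent, so TemD is active.
With repressor TemD bound, *sibC* is not transcribed.
So SibC is not produced.
Co²⁺ is absent, so SovW is active.
Xylulose is present, so PurF is active.
With repressor PurF bound, *orvW* is not transcribed.
So OrvW is not produced.
With no repressor bound, *ulmS* is transcribed.
→ *ulmS* is ON.
Malonate is present, so OxaB is active.
ppGpp is absent, so MibZ is inactive.
With repressor OxaB bound, *velU* is not transcribed.
→ *velU* is OFF.
Ornithine is present, so QilL is inactive.
With no repressor bound, *jalE* is transcribed.
→ *jalE* is ON.
2 of the 4 genes are transcribed.

2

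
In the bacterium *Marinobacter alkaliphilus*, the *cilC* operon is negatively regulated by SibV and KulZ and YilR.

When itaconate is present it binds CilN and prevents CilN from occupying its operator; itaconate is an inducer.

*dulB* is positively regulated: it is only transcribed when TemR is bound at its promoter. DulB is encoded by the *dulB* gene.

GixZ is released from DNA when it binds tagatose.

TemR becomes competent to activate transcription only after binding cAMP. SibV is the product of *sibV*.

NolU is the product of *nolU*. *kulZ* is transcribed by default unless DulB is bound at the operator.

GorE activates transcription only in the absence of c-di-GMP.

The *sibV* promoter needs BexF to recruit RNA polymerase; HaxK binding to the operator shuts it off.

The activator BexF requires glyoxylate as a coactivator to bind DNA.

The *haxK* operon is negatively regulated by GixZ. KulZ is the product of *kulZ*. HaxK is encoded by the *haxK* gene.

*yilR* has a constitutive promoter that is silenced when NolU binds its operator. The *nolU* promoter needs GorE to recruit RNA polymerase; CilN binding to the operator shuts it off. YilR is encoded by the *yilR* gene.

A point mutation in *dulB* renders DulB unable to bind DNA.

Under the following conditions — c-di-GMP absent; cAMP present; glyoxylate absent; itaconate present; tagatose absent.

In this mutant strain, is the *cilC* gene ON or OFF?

OFF

Tagatose is absent, so GixZ is active.
With repressor GixZ bound, *haxK* is not transcribed.
So HaxK is not produced.
Glyoxylate is absent, so BexF is inactive.
Required activator BexF is absent, so *sibV* is not transcribed.
So SibV is not produced.
DulB is non-functional in this strain, so it has no effect.
With no repressor bound, *kulZ* is transcribed.
So KulZ is produced and active.
c-di-GMP is absent, so GorE is active.
Itaconate is present, so CilN is inactive.
No repressor is bound and GorE is active, so *nolU* is transcribed.
So NolU is produced and active.
With repressor NolU bound, *yilR* is not transcribed.
So YilR is not produced.
With repressor KulZ bound, *cilC* is not transcribed.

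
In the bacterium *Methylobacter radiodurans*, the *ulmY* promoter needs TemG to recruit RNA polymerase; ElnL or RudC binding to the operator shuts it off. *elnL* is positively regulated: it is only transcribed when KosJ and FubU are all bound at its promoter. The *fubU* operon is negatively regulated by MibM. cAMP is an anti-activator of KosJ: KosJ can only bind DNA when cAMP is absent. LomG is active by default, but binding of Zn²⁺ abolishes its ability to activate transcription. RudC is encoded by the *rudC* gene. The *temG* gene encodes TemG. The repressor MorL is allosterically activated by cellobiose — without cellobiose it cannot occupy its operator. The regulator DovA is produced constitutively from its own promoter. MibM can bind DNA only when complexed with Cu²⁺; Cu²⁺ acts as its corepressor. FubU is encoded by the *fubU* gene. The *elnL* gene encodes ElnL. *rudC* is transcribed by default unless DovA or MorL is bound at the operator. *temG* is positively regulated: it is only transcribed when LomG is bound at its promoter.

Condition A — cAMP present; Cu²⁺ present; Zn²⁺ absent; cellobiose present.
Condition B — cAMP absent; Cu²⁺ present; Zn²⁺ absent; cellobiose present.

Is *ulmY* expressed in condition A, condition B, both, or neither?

Condition A:
cAMP is present, so KosJ is inactive.
Cu²⁺ is present, so MibM is active.
With repressor MibM bound, *fubU* is not transcribed.
So FubU is not produced.
Required activator KosJ is absent, so *elnL* is not transcribed.
So ElnL is not produced.
Zn²⁺ is absent, so LomG is active.
No repressor is bound and LomG is active, so *temG* is transcribed.
So TemG is produced and active.
DovA is produced constitutively and is active.
Cellobiose is present, so MorL is active.
With repressor DovA bound, *rudC* is not transcribed.
So RudC is not produced.
No repressor is bound and TemG is active, so *ulmY* is transcribed.
→ *ulmY* is ON in A.
Condition B:
cAMP is absent, so KosJ is active.
Cu²⁺ is present, so MibM is active.
With repressor MibM bound, *fubU* is not transcribed.
So FubU is not produced.
Required activator FubU is absent, so *elnL* is not transcribed.
So ElnL is not produced.
Zn²⁺ is absent, so LomG is active.
No repressor is bound and LomG is active, so *temG* is transcribed.
So TemG is produced and active.
DovA is produced constitutively and is active.
Cellobiose is present, so MorL is active.
With repressor DovA bound, *rudC* is not transcribed.
So RudC is not produced.
No repressor is bound and TemG is active, so *ulmY* is transcribed.
→ *ulmY* is ON in B.

both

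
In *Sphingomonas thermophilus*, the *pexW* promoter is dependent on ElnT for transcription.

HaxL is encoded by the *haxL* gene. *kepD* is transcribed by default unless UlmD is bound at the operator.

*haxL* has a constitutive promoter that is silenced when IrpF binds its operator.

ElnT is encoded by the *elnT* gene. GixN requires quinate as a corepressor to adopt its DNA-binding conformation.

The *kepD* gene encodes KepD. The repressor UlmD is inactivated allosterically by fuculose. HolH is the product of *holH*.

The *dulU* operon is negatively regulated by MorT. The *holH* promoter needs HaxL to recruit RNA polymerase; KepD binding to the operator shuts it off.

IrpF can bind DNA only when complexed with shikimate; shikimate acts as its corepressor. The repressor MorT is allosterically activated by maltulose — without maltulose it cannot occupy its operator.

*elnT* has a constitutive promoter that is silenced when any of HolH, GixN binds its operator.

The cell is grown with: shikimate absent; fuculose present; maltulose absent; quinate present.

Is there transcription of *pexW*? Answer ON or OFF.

Fuculose is present, so UlmD is inactive.
With no repressor bound, *kepD* is transcribed.
So KepD is produced and active.
Shikimate is absent, so IrpF is inactive.
With no repressor bound, *haxL* is transcribed.
So HaxL is produced and active.
With repressor KepD bound, *holH* is not transcribed.
So HolH is not produced.
Quinate is present, so GixN is active.
With repressor GixN bound, *elnT* is not transcribed.
So ElnT is not produced.
Required activator ElnT is absent, so *pexW* is not transcribed.

OFF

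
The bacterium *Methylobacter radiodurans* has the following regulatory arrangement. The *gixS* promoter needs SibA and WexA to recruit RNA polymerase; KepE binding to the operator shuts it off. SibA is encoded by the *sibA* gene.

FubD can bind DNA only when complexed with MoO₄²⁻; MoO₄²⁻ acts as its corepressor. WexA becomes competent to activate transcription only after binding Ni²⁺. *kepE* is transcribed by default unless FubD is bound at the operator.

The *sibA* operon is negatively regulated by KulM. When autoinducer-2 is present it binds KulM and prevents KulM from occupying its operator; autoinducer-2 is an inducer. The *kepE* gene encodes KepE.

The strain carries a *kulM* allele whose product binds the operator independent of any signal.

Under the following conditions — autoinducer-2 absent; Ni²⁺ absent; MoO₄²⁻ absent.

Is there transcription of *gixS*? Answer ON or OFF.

KulM is constitutively active in this strain.
With repressor KulM bound, *sibA* is not transcribed.
So SibA is not produced.
MoO₄²⁻ is absent, so FubD is inactive.
With no repressor bound, *kepE* is transcribed.
So KepE is produced and active.
Ni²⁺ is absent, so WexA is inactive.
With repressor KepE bound, *gixS* is not transcribed.

OFF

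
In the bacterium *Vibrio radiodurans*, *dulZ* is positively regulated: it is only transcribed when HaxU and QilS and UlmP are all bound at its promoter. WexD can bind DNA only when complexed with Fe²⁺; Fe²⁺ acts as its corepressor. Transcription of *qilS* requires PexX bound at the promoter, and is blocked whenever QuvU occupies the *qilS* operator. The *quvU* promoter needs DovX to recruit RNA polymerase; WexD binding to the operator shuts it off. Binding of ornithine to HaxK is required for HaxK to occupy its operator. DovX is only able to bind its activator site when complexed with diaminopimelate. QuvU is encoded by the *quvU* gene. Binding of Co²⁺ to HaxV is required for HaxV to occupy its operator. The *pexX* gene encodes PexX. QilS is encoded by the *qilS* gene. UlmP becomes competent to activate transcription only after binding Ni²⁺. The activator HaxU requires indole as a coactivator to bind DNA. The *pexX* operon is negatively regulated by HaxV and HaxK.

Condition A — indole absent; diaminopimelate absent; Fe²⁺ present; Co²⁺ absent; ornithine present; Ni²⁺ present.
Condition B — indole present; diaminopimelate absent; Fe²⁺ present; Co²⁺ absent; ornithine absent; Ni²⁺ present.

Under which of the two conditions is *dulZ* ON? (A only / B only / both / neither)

B only

Condition A:
Indole is absent, so HaxU is inactive.
Diaminopimelate is absent, so DovX is inactive.
Fe²⁺ is present, so WexD is active.
With repressor WexD bound, *quvU* is not transcribed.
So QuvU is not produced.
Co²⁺ is absent, so HaxV is inactive.
Ornithine is present, so HaxK is active.
With repressor HaxK bound, *pexX* is not transcribed.
So PexX is not produced.
Required activator PexX is absent, so *qilS* is not transcribed.
So QilS is not produced.
Ni²⁺ is present, so UlmP is active.
Required activator HaxU is absent, so *dulZ* is not transcribed.
→ *dulZ* is OFF in A.
Condition B:
Indole is present, so HaxU is active.
Diaminopimelate is absent, so DovX is inactive.
Fe²⁺ is present, so WexD is active.
With repressor WexD bound, *quvU* is not transcribed.
So QuvU is not produced.
Co²⁺ is absent, so HaxV is inactive.
Ornithine is absent, so HaxK is inactive.
With no repressor bound, *pexX* is transcribed.
So PexX is produced and active.
No repressor is bound and PexX is active, so *qilS* is transcribed.
So QilS is produced and active.
Ni²⁺ is present, so UlmP is active.
No repressor is bound and HaxU and QilS and UlmP are active, so *dulZ* is transcribed.
→ *dulZ* is ON in B.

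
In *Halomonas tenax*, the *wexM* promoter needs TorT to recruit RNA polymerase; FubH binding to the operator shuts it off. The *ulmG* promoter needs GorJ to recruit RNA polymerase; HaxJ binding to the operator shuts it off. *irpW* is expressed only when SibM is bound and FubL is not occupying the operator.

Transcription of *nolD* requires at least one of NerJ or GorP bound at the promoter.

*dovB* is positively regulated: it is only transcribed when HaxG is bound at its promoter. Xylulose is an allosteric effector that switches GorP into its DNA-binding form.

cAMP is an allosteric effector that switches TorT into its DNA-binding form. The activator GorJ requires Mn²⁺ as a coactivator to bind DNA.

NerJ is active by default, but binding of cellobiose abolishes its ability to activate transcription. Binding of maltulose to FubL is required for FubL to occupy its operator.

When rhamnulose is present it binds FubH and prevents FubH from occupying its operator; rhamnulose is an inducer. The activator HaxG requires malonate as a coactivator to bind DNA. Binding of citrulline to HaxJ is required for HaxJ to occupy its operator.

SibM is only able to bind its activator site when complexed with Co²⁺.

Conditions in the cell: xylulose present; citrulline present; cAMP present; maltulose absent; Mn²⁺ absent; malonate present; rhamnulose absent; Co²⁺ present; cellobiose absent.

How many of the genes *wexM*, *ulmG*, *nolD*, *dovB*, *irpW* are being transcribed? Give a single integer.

cAMP is present, so TorT is active.
Rhamnulose is absent, so FubH is active.
With repressor FubH bound, *wexM* is not transcribed.
→ *wexM* is OFF.
Mn²⁺ is absent, so GorJ is inactive.
Citrulline is present, so HaxJ is active.
With repressor HaxJ bound, *ulmG* is not transcribed.
→ *ulmG* is OFF.
Cellobiose is absent, so NerJ is active.
Xylulose is present, so GorP is active.
Activator NerJ is present, so *nolD* is transcribed.
→ *nolD* is ON.
Malonate is present, so HaxG is active.
No repressor is bound and HaxG is active, so *dovB* is transcribed.
→ *dovB* is ON.
Co²⁺ is present, so SibM is active.
Maltulose is absent, so FubL is inactive.
No repressor is bound and SibM is active, so *irpW* is transcribed.
→ *irpW* is ON.
3 of the 5 genes are transcribed.

3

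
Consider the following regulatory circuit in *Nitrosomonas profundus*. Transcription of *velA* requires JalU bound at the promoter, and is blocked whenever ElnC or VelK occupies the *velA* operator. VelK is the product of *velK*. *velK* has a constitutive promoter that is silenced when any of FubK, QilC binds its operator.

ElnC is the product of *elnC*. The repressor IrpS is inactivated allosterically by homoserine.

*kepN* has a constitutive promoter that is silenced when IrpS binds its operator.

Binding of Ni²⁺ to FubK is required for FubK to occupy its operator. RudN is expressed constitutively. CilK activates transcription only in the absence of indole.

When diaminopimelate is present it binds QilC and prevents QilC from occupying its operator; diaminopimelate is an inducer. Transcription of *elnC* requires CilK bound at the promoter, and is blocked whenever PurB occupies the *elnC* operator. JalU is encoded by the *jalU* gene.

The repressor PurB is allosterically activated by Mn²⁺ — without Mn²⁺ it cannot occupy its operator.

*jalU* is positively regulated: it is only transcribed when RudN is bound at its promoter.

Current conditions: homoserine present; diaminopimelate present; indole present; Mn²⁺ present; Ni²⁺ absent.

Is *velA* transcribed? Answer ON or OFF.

RudN is produced constitutively and is active.
No repressor is bound and RudN is active, so *jalU* is transcribed.
So JalU is produced and active.
Indole is present, so CilK is inactive.
Mn²⁺ is present, so PurB is active.
With repressor PurB bound, *elnC* is not transcribed.
So ElnC is not produced.
Ni²⁺ is absent, so FubK is inactive.
Diaminopimelate is present, so QilC is inactive.
With no repressor bound, *velK* is transcribed.
So VelK is produced and active.
With repressor VelK bound, *velA* is not transcribed.

OFF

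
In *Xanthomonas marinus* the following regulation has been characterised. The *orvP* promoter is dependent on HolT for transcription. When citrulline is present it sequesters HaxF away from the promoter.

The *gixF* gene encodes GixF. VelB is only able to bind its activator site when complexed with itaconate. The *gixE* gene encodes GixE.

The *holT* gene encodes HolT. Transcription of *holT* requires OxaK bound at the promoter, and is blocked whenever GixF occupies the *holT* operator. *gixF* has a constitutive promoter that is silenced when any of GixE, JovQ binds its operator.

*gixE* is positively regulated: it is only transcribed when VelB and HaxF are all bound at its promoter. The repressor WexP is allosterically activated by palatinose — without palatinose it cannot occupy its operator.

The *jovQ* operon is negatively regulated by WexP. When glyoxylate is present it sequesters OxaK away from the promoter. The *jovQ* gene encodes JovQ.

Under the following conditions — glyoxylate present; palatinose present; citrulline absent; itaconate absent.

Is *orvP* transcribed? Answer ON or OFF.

Itaconate is absent, so VelB is inactive.
Citrulline is absent, so HaxF is active.
Required activator VelB is absent, so *gixE* is not transcribed.
So GixE is not produced.
Palatinose is present, so WexP is active.
With repressor WexP bound, *jovQ* is not transcribed.
So JovQ is not produced.
With no repressor bound, *gixF* is transcribed.
So GixF is produced and active.
Glyoxylate is present, so OxaK is inactive.
With repressor GixF bound, *holT* is not transcribed.
So HolT is not produced.
Required activator HolT is absent, so *orvP* is not transcribed.

OFF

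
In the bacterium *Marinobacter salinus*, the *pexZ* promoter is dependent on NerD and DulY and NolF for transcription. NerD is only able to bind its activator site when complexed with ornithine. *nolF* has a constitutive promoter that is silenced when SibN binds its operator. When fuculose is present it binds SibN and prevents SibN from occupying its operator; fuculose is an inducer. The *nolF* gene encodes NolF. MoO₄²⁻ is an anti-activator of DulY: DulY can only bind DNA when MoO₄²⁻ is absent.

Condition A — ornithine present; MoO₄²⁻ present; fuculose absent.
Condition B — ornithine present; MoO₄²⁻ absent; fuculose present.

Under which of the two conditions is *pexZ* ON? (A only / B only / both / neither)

B only

Condition A:
Ornithine is present, so NerD is active.
MoO₄²⁻ is present, so DulY is inactive.
Fuculose is absent, so SibN is active.
With repressor SibN bound, *nolF* is not transcribed.
So NolF is not produced.
Required activator DulY is absent, so *pexZ* is not transcribed.
→ *pexZ* is OFF in A.
Condition B:
Ornithine is present, so NerD is active.
MoO₄²⁻ is absent, so DulY is active.
Fuculose is present, so SibN is inactive.
With no repressor bound, *nolF* is transcribed.
So NolF is produced and active.
No repressor is bound and NerD and DulY and NolF are active, so *pexZ* is transcribed.
→ *pexZ* is ON in B.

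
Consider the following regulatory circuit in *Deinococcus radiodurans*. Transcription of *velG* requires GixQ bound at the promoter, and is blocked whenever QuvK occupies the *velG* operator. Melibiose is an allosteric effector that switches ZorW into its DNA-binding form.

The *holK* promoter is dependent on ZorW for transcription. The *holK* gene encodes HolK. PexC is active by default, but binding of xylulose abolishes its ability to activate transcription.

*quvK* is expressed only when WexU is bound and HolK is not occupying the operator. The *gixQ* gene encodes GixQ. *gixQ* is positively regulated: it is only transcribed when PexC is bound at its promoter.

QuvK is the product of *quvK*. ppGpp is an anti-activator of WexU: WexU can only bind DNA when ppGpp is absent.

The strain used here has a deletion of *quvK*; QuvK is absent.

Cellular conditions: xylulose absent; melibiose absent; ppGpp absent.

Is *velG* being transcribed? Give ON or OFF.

QuvK is non-functional in this strain, so it has no effect.
Xylulose is absent, so PexC is active.
No repressor is bound and PexC is active, so *gixQ* is transcribed.
So GixQ is produced and active.
No repressor is bound and GixQ is active, so *velG* is transcribed.

ON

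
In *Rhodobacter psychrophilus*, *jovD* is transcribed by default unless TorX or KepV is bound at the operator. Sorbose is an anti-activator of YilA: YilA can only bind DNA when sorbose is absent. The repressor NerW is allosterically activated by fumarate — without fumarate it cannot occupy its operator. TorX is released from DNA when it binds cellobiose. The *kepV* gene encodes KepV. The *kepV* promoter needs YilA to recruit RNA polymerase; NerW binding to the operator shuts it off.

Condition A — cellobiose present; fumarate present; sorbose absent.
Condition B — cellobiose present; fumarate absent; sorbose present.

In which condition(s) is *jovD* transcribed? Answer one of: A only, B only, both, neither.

both

Condition A:
Cellobiose is present, so TorX is inactive.
Fumarate is present, so NerW is active.
Sorbose is absent, so YilA is active.
With repressor NerW bound, *kepV* is not transcribed.
So KepV is not produced.
With no repressor bound, *jovD* is transcribed.
→ *jovD* is ON in A.
Condition B:
Cellobiose is present, so TorX is inactive.
Fumarate is absent, so NerW is inactive.
Sorbose is present, so YilA is inactive.
Required activator YilA is absent, so *kepV* is not transcribed.
So KepV is not produced.
With no repressor bound, *jovD* is transcribed.
→ *jovD* is ON in B.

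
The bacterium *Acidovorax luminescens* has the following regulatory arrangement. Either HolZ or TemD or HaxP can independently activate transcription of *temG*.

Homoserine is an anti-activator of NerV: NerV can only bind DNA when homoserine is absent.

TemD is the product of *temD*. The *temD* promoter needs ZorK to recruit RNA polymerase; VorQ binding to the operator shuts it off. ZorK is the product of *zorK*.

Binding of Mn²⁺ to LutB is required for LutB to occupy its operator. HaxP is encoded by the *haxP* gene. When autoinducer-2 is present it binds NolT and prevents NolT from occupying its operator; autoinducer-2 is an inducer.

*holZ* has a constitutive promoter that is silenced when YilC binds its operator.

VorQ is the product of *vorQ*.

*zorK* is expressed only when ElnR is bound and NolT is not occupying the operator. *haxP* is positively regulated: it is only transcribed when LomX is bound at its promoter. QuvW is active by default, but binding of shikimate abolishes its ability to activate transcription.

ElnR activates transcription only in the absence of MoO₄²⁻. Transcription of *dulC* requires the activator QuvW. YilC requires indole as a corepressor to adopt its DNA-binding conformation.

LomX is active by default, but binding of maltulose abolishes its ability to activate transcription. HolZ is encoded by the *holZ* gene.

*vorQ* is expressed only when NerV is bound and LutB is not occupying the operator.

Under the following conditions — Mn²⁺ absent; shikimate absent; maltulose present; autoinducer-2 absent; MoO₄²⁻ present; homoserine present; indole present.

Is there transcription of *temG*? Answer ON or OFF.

OFF

Indole is present, so YilC is active.
With repressor YilC bound, *holZ* is not transcribed.
So HolZ is not produced.
Homoserine is present, so NerV is inactive.
Mn²⁺ is absent, so LutB is inactive.
Required activator NerV is absent, so *vorQ* is not transcribed.
So VorQ is not produced.
Autoinducer-2 is absent, so NolT is active.
MoO₄²⁻ is present, so ElnR is inactive.
With repressor NolT bound, *zorK* is not transcribed.
So ZorK is not produced.
Required activator ZorK is absent, so *temD* is not transcribed.
So TemD is not produced.
Maltulose is present, so LomX is inactive.
Required activator LomX is absent, so *haxP* is not transcribed.
So HaxP is not produced.
No activator is available at the *temG* promoter, so *temG* is not transcribed.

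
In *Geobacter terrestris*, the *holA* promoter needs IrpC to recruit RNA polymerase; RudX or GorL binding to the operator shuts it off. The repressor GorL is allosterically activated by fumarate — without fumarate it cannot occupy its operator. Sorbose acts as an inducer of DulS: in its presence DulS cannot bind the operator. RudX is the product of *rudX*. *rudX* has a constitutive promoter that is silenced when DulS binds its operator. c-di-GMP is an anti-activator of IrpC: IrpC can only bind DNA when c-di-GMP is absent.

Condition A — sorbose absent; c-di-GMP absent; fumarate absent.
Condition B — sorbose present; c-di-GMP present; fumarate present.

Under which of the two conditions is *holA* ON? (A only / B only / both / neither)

A only

Condition A:
Sorbose is absent, so DulS is active.
With repressor DulS bound, *rudX* is not transcribed.
So RudX is not produced.
c-di-GMP is absent, so IrpC is active.
Fumarate is absent, so GorL is inactive.
No repressor is bound and IrpC is active, so *holA* is transcribed.
→ *holA* is ON in A.
Condition B:
Sorbose is present, so DulS is inactive.
With no repressor bound, *rudX* is transcribed.
So RudX is produced and active.
c-di-GMP is present, so IrpC is inactive.
Fumarate is present, so GorL is active.
With repressor RudX bound, *holA* is not transcribed.
→ *holA* is OFF in B.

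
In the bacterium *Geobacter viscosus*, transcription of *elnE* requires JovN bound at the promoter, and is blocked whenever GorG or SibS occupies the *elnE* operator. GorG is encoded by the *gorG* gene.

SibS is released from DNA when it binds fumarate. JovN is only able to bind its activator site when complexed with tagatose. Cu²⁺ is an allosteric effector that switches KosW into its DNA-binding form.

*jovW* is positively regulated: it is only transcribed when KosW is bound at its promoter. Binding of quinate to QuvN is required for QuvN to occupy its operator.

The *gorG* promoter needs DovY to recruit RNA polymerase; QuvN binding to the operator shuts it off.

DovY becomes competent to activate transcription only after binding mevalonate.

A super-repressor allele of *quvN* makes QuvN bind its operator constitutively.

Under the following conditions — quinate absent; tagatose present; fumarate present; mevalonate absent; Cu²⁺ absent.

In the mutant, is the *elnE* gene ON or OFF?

ON

Tagatose is present, so JovN is active.
QuvN is constitutively active in this strain.
Mevalonate is absent, so DovY is inactive.
With repressor QuvN bound, *gorG* is not transcribed.
So GorG is not produced.
Fumarate is present, so SibS is inactive.
No repressor is bound and JovN is active, so *elnE* is transcribed.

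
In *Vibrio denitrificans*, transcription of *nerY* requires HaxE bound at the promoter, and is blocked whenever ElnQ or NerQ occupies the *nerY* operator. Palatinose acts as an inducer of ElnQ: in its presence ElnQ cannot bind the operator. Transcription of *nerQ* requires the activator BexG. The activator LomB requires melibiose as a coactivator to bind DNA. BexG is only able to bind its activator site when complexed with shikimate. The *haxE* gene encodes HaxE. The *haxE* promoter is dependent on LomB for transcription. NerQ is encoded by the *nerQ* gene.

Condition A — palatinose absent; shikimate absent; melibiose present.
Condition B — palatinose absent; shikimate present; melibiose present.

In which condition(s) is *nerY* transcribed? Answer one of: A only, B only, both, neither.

Condition A:
Palatinose is absent, so ElnQ is active.
Shikimate is absent, so BexG is inactive.
Required activator BexG is absent, so *nerQ* is not transcribed.
So NerQ is not produced.
Melibiose is present, so LomB is active.
No repressor is bound and LomB is active, so *haxE* is transcribed.
So HaxE is produced and active.
With repressor ElnQ bound, *nerY* is not transcribed.
→ *nerY* is OFF in A.
Condition B:
Palatinose is absent, so ElnQ is active.
Shikimate is present, so BexG is active.
No repressor is bound and BexG is active, so *nerQ* is transcribed.
So NerQ is produced and active.
Melibiose is present, so LomB is active.
No repressor is bound and LomB is active, so *haxE* is transcribed.
So HaxE is produced and active.
With repressor ElnQ bound, *nerY* is not transcribed.
→ *nerY* is OFF in B.

neither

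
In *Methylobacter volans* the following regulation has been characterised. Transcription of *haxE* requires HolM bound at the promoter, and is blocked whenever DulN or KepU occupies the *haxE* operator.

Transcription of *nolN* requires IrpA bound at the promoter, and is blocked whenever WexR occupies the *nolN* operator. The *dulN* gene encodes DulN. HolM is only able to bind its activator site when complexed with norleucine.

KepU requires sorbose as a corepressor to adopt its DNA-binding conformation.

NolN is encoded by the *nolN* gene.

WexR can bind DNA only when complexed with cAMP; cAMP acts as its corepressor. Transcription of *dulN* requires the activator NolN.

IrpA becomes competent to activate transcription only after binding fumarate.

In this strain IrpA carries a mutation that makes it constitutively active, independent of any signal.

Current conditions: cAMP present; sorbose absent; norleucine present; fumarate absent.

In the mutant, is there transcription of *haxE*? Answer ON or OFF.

ON

cAMP is present, so WexR is active.
IrpA is constitutively active in this strain.
With repressor WexR bound, *nolN* is not transcribed.
So NolN is not produced.
Required activator NolN is absent, so *dulN* is not transcribed.
So DulN is not produced.
Norleucine is present, so HolM is active.
Sorbose is absent, so KepU is inactive.
No repressor is bound and HolM is active, so *haxE* is transcribed.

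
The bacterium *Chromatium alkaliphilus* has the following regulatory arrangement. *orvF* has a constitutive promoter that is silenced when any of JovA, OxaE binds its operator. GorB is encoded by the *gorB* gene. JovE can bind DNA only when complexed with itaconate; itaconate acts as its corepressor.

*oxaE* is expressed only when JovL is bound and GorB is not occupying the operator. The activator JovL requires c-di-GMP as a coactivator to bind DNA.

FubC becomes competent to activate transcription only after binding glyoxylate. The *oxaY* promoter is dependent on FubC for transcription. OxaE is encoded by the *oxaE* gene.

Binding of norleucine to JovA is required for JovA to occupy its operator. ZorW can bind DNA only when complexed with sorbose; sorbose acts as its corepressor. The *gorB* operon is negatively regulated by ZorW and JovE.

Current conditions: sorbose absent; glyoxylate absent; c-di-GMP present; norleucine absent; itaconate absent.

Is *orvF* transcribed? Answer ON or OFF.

Norleucine is absent, so JovA is inactive.
Sorbose is absent, so ZorW is inactive.
Itaconate is absent, so JovE is inactive.
With no repressor bound, *gorB* is transcribed.
So GorB is produced and active.
c-di-GMP is present, so JovL is active.
With repressor GorB bound, *oxaE* is not transcribed.
So OxaE is not produced.
With no repressor bound, *orvF* is transcribed.

ON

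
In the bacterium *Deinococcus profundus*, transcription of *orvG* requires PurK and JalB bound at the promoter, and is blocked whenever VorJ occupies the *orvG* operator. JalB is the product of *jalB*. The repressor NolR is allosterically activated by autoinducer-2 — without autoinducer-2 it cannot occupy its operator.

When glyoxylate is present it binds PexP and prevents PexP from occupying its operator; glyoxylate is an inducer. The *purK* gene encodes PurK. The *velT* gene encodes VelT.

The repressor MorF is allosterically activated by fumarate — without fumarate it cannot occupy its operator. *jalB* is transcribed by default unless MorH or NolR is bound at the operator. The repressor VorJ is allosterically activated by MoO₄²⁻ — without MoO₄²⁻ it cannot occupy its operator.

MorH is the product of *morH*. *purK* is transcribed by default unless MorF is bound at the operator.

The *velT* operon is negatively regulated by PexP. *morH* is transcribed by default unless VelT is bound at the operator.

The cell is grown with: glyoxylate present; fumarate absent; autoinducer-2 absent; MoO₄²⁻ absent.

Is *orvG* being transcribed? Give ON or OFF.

ON

Fumarate is absent, so MorF is inactive.
With no repressor bound, *purK* is transcribed.
So PurK is produced and active.
Glyoxylate is present, so PexP is inactive.
With no repressor bound, *velT* is transcribed.
So VelT is produced and active.
With repressor VelT bound, *morH* is not transcribed.
So MorH is not produced.
Autoinducer-2 is absent, so NolR is inactive.
With no repressor bound, *jalB* is transcribed.
So JalB is produced and active.
MoO₄²⁻ is absent, so VorJ is inactive.
No repressor is bound and PurK and JalB are active, so *orvG* is transcribed.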